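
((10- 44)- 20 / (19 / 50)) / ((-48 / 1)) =823 / 456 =1.80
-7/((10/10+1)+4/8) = -2.80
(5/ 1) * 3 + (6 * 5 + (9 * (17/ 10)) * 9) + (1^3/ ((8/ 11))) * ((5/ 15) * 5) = 22199/ 120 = 184.99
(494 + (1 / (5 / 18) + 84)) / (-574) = -1454 / 1435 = -1.01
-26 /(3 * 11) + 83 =2713 /33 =82.21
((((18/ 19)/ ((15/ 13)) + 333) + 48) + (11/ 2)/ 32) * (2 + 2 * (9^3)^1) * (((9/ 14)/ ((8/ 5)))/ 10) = 1525893669/ 68096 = 22407.98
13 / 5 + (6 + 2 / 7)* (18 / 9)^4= 3611 / 35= 103.17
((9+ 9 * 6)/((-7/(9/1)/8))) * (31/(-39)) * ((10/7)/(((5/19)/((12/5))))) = 3053376/455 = 6710.72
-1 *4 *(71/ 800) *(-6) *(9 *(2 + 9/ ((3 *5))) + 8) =33441/ 500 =66.88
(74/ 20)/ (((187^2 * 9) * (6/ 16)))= 148/ 4720815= 0.00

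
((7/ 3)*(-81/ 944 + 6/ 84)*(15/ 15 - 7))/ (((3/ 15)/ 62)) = 14725/ 236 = 62.39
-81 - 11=-92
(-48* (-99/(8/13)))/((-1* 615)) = -2574/205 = -12.56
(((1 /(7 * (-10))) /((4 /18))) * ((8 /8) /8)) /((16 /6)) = -27 /8960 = -0.00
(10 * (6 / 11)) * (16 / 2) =480 / 11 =43.64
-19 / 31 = -0.61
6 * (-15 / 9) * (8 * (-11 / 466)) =440 / 233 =1.89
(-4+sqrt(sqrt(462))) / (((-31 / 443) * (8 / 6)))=1329 / 31 -1329 * 462^(1 / 4) / 124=-6.82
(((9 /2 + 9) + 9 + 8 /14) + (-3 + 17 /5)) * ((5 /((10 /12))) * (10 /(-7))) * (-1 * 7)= 9858 /7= 1408.29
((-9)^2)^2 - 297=6264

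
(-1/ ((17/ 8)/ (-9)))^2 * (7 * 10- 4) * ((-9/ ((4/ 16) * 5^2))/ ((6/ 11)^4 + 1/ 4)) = -721343563776/ 143235625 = -5036.06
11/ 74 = 0.15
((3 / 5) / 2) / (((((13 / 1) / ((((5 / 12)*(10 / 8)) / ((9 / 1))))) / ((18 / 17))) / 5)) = 25 / 3536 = 0.01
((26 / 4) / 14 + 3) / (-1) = -97 / 28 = -3.46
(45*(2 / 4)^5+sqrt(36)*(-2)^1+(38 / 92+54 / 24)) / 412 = -5837 / 303232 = -0.02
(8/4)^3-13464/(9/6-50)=27704/97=285.61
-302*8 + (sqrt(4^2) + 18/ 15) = -2410.80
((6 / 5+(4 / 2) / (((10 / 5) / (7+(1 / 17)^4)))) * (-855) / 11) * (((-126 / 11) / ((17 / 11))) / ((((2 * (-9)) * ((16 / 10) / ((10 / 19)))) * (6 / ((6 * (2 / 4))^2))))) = -735460425 / 5679428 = -129.50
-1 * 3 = -3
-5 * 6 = -30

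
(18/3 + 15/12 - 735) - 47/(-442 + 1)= -1283563/1764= -727.64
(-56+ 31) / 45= -5 / 9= -0.56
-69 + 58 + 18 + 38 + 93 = 138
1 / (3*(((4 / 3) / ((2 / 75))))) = 1 / 150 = 0.01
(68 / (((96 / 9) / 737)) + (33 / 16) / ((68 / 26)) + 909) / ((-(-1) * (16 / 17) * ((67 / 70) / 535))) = 57126997725 / 17152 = 3330631.86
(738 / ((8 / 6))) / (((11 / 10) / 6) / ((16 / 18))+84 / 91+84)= 383760 / 59023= 6.50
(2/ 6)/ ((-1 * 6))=-1/ 18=-0.06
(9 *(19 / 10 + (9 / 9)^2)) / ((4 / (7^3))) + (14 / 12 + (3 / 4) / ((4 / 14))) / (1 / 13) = 68621 / 30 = 2287.37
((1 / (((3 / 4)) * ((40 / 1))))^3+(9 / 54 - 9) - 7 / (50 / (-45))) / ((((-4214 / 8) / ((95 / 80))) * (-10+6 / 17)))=-22092877 / 37319184000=-0.00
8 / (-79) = -0.10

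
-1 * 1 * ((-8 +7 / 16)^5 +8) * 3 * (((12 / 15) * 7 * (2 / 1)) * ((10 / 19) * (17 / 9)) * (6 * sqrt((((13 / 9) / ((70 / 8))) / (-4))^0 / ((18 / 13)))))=3085555283167 * sqrt(26) / 3735552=4211775.56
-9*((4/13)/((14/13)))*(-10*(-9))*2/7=-3240/49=-66.12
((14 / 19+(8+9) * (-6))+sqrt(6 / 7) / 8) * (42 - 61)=1924 - 19 * sqrt(42) / 56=1921.80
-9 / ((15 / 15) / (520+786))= -11754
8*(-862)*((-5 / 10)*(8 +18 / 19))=586160 / 19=30850.53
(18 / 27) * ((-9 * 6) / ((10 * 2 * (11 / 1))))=-9 / 55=-0.16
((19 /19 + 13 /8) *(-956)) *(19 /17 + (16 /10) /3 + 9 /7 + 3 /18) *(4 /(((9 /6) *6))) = -294209 /85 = -3461.28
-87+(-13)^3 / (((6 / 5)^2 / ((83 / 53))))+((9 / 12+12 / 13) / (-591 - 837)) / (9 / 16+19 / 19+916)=-2024654145193 / 817614252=-2476.30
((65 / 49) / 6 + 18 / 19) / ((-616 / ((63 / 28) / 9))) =-0.00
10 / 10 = 1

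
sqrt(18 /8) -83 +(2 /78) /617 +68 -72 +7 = -3777889 /48126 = -78.50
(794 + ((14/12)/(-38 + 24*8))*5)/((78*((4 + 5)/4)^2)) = 209626/104247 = 2.01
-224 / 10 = -112 / 5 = -22.40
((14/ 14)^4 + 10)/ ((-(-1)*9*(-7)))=-11/ 63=-0.17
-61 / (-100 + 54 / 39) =793 / 1282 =0.62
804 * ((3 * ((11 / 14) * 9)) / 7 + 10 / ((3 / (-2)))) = -2923.39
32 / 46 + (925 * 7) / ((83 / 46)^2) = 315235524 / 158447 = 1989.53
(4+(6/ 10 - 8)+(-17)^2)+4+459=3743/ 5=748.60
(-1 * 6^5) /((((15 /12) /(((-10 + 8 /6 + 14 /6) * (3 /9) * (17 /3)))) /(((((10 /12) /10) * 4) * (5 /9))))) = 41344 /3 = 13781.33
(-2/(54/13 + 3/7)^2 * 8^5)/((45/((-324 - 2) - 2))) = 178006786048/7825005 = 22748.46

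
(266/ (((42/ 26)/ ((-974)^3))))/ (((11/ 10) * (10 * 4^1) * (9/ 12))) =-456461149456/ 99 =-4610718681.37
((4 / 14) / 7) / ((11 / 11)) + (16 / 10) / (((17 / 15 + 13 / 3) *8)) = 311 / 4018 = 0.08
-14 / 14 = -1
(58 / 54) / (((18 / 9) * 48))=0.01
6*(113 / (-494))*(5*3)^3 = -1144125 / 247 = -4632.09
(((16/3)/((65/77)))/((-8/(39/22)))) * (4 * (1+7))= -44.80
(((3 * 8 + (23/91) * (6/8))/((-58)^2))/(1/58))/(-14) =-8805/295568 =-0.03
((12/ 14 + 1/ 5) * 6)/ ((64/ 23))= 2553/ 1120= 2.28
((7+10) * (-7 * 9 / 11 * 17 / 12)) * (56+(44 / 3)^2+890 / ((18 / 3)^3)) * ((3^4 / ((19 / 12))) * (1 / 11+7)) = -63320759775 / 4598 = -13771370.11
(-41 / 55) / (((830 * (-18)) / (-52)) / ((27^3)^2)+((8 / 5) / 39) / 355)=-6409.38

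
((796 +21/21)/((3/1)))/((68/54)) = 7173/34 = 210.97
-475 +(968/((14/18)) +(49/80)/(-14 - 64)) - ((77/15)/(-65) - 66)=182504333/218400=835.64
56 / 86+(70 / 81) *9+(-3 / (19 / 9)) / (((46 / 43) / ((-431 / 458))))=1499403821 / 154913004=9.68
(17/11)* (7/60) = 119/660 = 0.18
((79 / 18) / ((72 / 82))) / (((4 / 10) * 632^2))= 205 / 6552576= 0.00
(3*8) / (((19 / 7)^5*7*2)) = 28812 / 2476099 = 0.01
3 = 3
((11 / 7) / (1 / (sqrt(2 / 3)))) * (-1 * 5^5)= -34375 * sqrt(6) / 21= -4009.58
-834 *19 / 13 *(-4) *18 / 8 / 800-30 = -84693 / 5200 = -16.29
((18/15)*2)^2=144/25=5.76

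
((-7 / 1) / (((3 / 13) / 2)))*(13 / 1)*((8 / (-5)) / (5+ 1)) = 9464 / 45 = 210.31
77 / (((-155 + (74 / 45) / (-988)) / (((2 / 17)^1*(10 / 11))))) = -444600 / 8368097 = -0.05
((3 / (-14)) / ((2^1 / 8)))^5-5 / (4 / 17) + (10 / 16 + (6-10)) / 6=-5990059 / 268912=-22.28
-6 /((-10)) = 3 /5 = 0.60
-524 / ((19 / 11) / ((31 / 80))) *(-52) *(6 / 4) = 1742169 / 190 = 9169.31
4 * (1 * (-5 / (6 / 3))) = -10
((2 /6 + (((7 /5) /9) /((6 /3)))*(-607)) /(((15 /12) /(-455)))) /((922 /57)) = 7294651 /6915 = 1054.90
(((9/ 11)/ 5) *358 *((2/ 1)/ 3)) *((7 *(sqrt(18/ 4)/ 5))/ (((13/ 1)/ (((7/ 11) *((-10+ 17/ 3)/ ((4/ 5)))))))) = -26313 *sqrt(2)/ 1210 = -30.75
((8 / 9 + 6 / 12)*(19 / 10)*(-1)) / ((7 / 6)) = -95 / 42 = -2.26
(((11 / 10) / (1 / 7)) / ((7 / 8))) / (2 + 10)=0.73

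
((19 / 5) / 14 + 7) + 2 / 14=519 / 70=7.41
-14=-14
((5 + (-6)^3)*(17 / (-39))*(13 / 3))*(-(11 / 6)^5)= -577689937 / 69984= -8254.60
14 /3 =4.67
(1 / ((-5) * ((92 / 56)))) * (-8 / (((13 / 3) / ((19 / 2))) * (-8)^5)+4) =-2982287 / 6123520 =-0.49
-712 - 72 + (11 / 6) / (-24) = -112907 / 144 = -784.08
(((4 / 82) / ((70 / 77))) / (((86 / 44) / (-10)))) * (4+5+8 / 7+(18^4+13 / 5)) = -1778509304 / 61705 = -28822.77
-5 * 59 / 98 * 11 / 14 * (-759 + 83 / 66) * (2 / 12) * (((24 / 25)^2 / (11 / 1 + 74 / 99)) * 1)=1168457004 / 49863625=23.43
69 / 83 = 0.83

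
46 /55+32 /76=1.26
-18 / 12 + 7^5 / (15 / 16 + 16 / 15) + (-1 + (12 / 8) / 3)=4032718 / 481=8384.03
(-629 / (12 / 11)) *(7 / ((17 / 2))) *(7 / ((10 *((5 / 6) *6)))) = -19943 / 300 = -66.48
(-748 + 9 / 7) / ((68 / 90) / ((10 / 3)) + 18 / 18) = -392025 / 644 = -608.73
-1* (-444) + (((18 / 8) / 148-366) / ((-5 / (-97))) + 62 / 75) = -295494361 / 44400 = -6655.28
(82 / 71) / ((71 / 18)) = 1476 / 5041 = 0.29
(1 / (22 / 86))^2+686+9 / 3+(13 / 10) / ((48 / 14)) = 20463331 / 29040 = 704.66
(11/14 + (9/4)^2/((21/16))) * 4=130/7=18.57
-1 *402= -402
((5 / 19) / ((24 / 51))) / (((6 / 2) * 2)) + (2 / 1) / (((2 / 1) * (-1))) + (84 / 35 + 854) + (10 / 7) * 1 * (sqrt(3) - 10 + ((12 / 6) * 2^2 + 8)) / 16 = 5 * sqrt(3) / 56 + 27324443 / 31920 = 856.18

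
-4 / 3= -1.33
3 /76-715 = -54337 /76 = -714.96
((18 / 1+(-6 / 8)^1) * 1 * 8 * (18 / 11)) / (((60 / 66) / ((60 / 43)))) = 346.60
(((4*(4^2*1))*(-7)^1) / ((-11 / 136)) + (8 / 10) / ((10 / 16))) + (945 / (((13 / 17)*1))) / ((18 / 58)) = 34041551 / 3575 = 9522.11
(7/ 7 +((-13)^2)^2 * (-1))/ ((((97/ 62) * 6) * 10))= -29512/ 97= -304.25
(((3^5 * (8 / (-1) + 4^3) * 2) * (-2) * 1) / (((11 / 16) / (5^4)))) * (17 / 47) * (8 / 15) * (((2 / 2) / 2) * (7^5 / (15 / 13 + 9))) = -44928741312000 / 5687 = -7900253439.77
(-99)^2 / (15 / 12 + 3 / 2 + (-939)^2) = 39204 / 3526895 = 0.01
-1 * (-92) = 92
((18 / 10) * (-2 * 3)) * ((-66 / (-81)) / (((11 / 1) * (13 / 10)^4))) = -8000 / 28561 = -0.28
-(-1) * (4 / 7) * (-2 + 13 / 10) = -0.40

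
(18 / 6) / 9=1 / 3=0.33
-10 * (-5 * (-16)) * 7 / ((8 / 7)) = -4900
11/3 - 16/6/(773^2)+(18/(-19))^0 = 2788466/597529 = 4.67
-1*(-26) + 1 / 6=26.17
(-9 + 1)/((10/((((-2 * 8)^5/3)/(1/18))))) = 25165824/5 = 5033164.80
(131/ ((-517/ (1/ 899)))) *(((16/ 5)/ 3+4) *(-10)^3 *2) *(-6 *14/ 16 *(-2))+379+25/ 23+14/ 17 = 410.90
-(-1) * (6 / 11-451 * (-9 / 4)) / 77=44673 / 3388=13.19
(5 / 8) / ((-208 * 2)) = -5 / 3328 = -0.00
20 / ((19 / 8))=160 / 19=8.42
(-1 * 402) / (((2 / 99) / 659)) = -13113441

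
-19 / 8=-2.38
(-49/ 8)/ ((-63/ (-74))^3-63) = 354571/ 3611295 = 0.10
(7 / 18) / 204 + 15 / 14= 27589 / 25704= 1.07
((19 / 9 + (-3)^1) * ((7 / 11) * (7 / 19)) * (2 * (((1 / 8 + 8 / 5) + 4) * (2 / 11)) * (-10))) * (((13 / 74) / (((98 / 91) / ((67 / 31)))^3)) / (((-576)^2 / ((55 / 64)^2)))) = 49178276946175 / 3586046084889182208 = 0.00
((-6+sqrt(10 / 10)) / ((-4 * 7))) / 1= 5 / 28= 0.18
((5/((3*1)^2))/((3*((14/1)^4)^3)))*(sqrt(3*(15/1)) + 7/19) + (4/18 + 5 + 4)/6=5*sqrt(5)/510245211377664 + 709573808062237/461650429341696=1.54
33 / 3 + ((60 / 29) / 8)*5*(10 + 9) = 2063 / 58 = 35.57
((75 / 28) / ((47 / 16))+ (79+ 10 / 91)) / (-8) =-342253 / 34216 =-10.00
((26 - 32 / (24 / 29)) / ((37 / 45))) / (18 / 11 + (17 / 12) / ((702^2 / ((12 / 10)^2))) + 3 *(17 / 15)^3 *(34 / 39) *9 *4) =-128745045000 / 1159105057307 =-0.11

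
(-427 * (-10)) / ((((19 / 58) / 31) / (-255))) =-1957752300 / 19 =-103039594.74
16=16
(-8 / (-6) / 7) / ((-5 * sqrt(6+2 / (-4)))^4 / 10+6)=32 / 318633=0.00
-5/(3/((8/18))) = -20/27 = -0.74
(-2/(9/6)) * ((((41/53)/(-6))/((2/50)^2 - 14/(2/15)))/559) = -25625/8749090116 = -0.00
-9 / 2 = -4.50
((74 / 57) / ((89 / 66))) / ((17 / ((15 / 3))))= 8140 / 28747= 0.28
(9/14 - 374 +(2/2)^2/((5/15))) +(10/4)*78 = -2455/14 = -175.36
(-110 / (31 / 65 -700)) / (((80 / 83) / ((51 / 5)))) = 605319 / 363752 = 1.66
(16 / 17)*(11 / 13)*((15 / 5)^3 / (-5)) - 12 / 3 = -9172 / 1105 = -8.30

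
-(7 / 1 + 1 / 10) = -71 / 10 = -7.10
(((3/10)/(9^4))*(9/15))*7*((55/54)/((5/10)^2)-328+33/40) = -2442643/39366000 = -0.06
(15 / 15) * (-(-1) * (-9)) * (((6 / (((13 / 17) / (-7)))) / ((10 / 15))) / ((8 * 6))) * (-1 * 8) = -123.58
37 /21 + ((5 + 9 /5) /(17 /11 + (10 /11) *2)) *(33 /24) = 70577 /15540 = 4.54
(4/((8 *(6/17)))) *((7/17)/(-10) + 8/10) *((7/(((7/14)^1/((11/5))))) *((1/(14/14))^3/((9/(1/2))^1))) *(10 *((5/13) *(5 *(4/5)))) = 3311/117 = 28.30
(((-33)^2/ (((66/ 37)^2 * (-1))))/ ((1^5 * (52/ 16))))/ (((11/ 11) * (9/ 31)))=-42439/ 117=-362.73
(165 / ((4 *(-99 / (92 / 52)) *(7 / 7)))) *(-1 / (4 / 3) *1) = 115 / 208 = 0.55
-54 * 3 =-162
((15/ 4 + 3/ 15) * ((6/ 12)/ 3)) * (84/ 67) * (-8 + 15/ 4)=-3.51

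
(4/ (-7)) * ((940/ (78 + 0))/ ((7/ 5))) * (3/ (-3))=9400/ 1911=4.92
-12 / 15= -4 / 5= -0.80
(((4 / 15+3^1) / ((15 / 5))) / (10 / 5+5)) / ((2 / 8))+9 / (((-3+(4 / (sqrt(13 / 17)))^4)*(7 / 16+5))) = 0.63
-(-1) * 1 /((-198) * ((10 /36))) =-1 /55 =-0.02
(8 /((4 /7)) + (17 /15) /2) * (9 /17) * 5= 1311 /34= 38.56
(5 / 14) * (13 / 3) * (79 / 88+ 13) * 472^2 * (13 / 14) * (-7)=-7194774470 / 231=-31146209.83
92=92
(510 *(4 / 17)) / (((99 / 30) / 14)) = 5600 / 11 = 509.09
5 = 5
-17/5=-3.40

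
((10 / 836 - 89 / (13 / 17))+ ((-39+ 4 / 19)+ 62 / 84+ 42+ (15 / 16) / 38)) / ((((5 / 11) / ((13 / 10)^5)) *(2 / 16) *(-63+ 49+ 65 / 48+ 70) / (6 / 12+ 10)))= -1344.68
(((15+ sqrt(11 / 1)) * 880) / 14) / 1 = 440 * sqrt(11) / 7+ 6600 / 7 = 1151.33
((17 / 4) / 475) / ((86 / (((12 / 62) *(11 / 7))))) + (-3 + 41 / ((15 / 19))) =2602604203 / 53186700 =48.93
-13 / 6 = -2.17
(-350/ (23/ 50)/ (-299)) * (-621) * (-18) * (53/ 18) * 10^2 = 8375418.06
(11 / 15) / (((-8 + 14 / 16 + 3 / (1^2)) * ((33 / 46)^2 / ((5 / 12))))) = -4232 / 29403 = -0.14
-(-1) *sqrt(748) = 2 *sqrt(187) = 27.35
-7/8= -0.88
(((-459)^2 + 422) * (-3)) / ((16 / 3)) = -1899927 / 16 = -118745.44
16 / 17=0.94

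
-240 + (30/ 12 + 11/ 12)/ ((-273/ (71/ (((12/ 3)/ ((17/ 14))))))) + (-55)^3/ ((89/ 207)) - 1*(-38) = -6321458420311/ 16327584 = -387164.35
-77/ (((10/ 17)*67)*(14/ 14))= -1309/ 670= -1.95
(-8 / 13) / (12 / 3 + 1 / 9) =-72 / 481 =-0.15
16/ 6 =8/ 3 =2.67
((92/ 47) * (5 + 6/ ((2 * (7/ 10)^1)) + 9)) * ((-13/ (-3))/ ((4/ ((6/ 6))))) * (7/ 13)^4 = 1009792/ 309777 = 3.26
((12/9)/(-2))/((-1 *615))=2/1845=0.00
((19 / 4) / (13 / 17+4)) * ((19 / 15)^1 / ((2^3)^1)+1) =1.15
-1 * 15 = -15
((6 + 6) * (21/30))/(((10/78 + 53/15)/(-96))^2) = 11681280/2023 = 5774.24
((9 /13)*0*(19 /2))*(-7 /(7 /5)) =0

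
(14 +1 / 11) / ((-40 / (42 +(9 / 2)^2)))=-7719 / 352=-21.93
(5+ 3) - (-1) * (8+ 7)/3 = 13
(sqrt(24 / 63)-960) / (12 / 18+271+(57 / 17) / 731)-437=-278862667 / 633011+12427*sqrt(42) / 35448616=-440.53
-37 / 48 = -0.77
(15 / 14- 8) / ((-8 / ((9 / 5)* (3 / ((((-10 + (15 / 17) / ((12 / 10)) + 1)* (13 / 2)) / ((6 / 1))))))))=-133569 / 255710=-0.52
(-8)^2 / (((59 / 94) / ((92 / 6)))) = 276736 / 177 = 1563.48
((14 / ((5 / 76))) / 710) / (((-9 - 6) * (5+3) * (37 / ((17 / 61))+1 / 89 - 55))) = -201229 / 6266193750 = -0.00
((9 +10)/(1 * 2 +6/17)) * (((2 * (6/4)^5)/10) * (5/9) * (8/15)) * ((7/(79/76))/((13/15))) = 1159893/41080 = 28.23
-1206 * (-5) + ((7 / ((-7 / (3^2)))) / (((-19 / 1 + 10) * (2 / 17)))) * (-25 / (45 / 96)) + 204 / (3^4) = 150638 / 27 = 5579.19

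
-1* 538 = -538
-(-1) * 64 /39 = 64 /39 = 1.64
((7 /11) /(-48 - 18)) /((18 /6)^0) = -7 /726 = -0.01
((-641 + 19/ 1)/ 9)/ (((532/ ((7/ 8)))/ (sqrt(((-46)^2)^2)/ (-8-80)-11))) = 79927/ 20064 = 3.98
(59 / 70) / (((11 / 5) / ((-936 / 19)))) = -27612 / 1463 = -18.87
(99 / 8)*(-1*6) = -297 / 4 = -74.25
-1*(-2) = 2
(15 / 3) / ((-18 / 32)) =-80 / 9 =-8.89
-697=-697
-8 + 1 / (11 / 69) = -1.73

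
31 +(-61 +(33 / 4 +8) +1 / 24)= -329 / 24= -13.71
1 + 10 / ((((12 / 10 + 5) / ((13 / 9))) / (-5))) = -2971 / 279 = -10.65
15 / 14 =1.07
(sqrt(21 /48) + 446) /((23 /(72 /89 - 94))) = -3699124 /2047 - 4147 * sqrt(7) /4094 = -1809.78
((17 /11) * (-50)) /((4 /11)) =-425 /2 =-212.50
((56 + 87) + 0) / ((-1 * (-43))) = 143 / 43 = 3.33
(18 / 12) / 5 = 0.30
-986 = -986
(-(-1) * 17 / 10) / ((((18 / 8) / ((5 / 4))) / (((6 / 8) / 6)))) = 0.12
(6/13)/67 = 6/871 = 0.01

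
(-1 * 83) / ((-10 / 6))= 249 / 5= 49.80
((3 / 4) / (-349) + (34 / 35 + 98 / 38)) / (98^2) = 3293961 / 8915777360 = 0.00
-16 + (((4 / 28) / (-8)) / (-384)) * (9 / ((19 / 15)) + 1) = -466933 / 29184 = -16.00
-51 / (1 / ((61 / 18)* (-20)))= 10370 / 3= 3456.67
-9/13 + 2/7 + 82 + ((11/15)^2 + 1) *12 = 682819/6825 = 100.05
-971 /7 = -138.71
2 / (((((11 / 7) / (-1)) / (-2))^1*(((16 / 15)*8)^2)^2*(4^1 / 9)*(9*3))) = 118125 / 2952790016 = 0.00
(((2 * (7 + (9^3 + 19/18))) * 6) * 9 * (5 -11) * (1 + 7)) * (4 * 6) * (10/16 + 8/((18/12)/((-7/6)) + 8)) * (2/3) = -5219343936/47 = -111049870.98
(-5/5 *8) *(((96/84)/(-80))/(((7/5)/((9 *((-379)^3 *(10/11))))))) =-19598378040/539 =-36360627.16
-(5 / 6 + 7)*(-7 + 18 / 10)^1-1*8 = 491 / 15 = 32.73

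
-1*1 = -1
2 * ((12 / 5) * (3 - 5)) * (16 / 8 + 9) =-528 / 5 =-105.60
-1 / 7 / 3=-1 / 21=-0.05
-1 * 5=-5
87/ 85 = 1.02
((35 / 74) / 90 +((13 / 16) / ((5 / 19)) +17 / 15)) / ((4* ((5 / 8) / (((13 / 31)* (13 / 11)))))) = 19026527 / 22710600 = 0.84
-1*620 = -620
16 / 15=1.07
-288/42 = -48/7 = -6.86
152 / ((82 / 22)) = 1672 / 41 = 40.78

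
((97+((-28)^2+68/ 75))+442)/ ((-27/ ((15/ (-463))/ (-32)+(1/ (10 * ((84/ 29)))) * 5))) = -5364105739/ 630050400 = -8.51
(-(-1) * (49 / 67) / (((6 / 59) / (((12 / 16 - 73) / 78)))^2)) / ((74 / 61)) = 869011700389 / 17374735872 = 50.02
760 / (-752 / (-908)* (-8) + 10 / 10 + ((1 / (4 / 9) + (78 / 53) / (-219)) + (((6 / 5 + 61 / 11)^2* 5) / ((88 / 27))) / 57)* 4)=168798986853200 / 1831473211187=92.17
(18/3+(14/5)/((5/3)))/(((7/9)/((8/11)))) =13824/1925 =7.18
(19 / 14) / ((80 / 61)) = 1159 / 1120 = 1.03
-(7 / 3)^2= -49 / 9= -5.44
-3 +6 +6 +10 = 19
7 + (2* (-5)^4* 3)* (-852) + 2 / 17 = -54314879 / 17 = -3194992.88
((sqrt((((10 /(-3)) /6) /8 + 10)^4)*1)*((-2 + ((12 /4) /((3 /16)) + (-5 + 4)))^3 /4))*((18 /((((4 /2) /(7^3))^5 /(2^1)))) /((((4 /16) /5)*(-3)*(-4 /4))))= 26661387380132902772375 /13824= 1928630452845262063.97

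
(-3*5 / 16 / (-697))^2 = 225 / 124367104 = 0.00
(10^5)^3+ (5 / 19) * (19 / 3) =3000000000000005 / 3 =1000000000000001.67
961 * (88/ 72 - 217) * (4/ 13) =-7465048/ 117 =-63803.83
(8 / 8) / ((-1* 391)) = -1 / 391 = -0.00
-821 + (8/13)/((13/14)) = -138637/169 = -820.34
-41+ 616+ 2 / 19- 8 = 10775 / 19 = 567.11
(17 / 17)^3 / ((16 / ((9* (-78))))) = -351 / 8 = -43.88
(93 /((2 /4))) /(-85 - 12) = -186 /97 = -1.92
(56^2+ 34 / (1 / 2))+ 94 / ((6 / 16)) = 10364 / 3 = 3454.67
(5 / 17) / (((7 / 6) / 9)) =270 / 119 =2.27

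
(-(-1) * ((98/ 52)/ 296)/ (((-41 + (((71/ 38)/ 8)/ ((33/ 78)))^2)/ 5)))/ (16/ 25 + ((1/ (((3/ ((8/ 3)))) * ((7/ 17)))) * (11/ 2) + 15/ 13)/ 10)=-1419402600/ 3524934439357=-0.00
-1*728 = -728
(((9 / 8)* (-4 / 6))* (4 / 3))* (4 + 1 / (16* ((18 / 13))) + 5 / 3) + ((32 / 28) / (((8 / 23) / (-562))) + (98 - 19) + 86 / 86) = -3572923 / 2016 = -1772.28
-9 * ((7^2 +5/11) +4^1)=-5292/11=-481.09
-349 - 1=-350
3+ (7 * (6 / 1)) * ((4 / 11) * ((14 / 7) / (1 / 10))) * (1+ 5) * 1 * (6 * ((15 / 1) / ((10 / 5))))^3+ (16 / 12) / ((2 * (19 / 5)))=167007275.90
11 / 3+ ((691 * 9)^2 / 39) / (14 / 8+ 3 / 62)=4795851053 / 8697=551437.40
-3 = -3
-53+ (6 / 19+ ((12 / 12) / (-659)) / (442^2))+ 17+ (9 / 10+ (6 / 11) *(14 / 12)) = -4594196528667 / 134538395420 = -34.15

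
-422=-422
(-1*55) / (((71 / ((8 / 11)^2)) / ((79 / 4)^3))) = -2465195 / 781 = -3156.46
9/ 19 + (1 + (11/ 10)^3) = 53289/ 19000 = 2.80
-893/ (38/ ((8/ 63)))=-188/ 63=-2.98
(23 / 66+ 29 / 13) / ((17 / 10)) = 11065 / 7293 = 1.52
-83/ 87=-0.95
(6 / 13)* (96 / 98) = 288 / 637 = 0.45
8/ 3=2.67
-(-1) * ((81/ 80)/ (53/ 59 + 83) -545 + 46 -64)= -24771469/ 44000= -562.99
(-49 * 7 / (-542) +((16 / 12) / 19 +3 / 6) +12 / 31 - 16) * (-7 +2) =34501375 / 478857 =72.05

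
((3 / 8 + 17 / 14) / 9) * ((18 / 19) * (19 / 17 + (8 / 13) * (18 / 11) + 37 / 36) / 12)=24553943 / 558702144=0.04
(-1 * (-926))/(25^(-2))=578750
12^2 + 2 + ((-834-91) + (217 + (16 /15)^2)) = -126194 /225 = -560.86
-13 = -13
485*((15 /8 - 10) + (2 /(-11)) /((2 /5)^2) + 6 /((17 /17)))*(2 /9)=-139195 /396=-351.50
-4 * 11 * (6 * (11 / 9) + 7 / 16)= -4103 / 12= -341.92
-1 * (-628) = 628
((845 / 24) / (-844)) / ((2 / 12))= -845 / 3376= -0.25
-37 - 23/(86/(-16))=-32.72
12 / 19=0.63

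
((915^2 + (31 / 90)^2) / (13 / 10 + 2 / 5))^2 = 45989060452093418521 / 189612900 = 242541833662.65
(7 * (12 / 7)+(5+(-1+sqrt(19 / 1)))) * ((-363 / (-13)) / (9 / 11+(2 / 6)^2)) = 35937 * sqrt(19) / 1196+143748 / 299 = 611.74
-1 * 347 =-347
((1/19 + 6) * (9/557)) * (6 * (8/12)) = 4140/10583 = 0.39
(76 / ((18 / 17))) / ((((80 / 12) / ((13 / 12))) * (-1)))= -4199 / 360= -11.66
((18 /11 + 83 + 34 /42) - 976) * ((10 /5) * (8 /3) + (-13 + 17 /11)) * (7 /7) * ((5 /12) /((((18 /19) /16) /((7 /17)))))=7895456840 /499851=15795.62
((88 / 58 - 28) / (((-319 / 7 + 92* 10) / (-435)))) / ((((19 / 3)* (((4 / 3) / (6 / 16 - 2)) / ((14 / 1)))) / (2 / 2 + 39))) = -165110400 / 116299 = -1419.71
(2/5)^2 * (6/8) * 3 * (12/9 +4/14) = 102/175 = 0.58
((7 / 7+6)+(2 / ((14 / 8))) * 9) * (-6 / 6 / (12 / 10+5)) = -605 / 217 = -2.79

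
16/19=0.84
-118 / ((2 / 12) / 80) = -56640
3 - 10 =-7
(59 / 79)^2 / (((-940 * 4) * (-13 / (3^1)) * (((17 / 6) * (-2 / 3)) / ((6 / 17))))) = -281961 / 44081181560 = -0.00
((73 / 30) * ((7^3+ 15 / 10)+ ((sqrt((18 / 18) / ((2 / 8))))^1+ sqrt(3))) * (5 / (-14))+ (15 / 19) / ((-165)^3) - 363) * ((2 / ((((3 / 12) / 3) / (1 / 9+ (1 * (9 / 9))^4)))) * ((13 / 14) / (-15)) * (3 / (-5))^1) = -393004336829 / 597452625 - 1898 * sqrt(3) / 2205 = -659.29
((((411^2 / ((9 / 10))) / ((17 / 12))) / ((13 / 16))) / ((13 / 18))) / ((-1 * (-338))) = 324328320 / 485537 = 667.98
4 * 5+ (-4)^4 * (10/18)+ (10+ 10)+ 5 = 1685/9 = 187.22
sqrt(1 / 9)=1 / 3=0.33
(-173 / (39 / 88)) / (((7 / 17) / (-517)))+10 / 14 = 133803931 / 273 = 490124.29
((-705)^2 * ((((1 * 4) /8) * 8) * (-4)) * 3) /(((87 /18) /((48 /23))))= -6870873600 /667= -10301159.82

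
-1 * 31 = -31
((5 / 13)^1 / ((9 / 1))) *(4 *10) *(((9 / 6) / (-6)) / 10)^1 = -5 / 117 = -0.04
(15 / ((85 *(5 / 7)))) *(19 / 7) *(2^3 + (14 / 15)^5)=125643656 / 21515625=5.84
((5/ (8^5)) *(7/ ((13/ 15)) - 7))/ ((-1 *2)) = -0.00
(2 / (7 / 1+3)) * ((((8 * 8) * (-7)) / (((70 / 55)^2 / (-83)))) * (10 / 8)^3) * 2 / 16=251075 / 224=1120.87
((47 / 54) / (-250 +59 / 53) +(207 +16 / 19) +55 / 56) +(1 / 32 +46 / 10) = 1617757190041 / 7579020960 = 213.45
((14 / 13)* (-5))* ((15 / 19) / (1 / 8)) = -8400 / 247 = -34.01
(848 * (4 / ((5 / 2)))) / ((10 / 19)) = 2577.92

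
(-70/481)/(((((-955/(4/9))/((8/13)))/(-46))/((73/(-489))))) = 1504384/5256215523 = 0.00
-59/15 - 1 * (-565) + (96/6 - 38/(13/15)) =103978/195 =533.22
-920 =-920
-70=-70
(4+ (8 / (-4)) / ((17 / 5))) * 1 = 58 / 17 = 3.41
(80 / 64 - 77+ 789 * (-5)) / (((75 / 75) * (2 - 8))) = 5361 / 8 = 670.12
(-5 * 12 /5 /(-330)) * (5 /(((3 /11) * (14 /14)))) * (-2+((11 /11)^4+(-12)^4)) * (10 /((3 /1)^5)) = 414700 /729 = 568.86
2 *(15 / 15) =2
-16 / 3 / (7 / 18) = -96 / 7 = -13.71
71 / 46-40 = -1769 / 46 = -38.46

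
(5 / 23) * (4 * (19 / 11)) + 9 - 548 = -135987 / 253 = -537.50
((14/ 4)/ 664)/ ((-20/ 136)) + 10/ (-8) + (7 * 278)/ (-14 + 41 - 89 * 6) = -8625103/ 1683240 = -5.12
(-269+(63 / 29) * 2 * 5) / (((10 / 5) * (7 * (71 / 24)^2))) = -29088 / 14413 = -2.02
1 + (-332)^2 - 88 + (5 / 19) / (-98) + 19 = 205110467 / 1862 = 110156.00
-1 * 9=-9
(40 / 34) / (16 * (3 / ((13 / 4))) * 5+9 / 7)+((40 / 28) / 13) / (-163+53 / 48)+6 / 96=101892505469 / 1315081853904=0.08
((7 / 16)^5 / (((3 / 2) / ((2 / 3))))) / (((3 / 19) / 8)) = 319333 / 884736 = 0.36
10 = 10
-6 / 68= -3 / 34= -0.09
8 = 8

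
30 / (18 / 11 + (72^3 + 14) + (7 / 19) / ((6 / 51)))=4180 / 52008503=0.00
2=2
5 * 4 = 20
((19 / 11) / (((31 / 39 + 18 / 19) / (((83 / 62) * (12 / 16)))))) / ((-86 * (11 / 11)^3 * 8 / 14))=-24539697 / 1211515712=-0.02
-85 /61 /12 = -85 /732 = -0.12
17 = 17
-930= -930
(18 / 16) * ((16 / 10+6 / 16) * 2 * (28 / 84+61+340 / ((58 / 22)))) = 980943 / 1160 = 845.64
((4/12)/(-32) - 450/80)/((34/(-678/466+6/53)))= 2987943/13435712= 0.22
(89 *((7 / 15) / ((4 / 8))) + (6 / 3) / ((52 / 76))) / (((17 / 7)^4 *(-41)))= -40259968 / 667750395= -0.06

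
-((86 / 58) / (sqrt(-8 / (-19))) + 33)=-33-43* sqrt(38) / 116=-35.29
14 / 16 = 7 / 8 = 0.88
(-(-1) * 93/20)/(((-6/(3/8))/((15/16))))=-279/1024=-0.27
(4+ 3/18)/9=25/54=0.46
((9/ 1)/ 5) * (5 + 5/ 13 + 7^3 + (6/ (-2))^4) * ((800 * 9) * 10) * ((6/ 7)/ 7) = 4340563200/ 637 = 6814070.96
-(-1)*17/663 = 1/39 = 0.03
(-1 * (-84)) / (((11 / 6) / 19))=9576 / 11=870.55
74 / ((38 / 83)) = 3071 / 19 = 161.63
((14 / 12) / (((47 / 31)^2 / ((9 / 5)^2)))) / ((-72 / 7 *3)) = -47089 / 883600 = -0.05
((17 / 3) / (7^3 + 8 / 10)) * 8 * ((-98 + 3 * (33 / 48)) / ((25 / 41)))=-213979 / 10314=-20.75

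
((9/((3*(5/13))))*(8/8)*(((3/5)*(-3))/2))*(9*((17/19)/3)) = -17901/950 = -18.84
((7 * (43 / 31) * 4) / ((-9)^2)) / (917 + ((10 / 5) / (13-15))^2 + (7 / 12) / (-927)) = 0.00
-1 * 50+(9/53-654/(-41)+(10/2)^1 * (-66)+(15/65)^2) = -133610264/367237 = -363.83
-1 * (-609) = 609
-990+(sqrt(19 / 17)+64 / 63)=-62306 / 63+sqrt(323) / 17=-987.93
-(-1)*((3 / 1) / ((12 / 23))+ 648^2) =1679639 / 4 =419909.75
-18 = -18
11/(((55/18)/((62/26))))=558/65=8.58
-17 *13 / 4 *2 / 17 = -13 / 2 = -6.50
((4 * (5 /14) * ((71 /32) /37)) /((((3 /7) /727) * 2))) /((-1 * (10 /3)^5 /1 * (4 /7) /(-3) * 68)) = 87800517 /6440960000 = 0.01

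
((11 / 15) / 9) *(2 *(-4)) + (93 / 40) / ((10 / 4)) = 751 / 2700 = 0.28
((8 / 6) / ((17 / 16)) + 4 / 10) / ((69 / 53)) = 22366 / 17595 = 1.27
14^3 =2744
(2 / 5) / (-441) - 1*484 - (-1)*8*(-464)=-9252182 / 2205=-4196.00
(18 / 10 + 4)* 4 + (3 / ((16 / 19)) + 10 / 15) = 27.43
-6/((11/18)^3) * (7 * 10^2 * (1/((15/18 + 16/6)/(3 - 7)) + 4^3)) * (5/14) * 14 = -699840000/121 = -5783801.65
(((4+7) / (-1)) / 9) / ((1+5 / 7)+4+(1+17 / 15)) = -385 / 2472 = -0.16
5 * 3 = 15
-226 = -226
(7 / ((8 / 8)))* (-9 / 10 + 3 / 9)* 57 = -2261 / 10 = -226.10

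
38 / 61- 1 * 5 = -267 / 61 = -4.38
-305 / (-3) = 101.67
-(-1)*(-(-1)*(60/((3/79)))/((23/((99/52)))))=39105/299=130.79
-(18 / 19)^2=-324 / 361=-0.90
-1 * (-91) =91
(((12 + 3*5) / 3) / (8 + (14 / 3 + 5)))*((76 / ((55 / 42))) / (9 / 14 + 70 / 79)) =5016816 / 259435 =19.34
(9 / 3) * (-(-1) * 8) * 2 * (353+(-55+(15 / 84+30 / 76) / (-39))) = 24730396 / 1729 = 14303.29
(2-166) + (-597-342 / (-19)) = -743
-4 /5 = -0.80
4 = 4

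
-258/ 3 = -86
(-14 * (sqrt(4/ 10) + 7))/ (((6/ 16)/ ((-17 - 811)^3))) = 161752894531.06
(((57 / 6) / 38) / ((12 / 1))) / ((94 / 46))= 23 / 2256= 0.01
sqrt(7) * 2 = 2 * sqrt(7) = 5.29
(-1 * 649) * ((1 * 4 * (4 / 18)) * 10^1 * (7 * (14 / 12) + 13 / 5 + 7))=-2767336 / 27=-102493.93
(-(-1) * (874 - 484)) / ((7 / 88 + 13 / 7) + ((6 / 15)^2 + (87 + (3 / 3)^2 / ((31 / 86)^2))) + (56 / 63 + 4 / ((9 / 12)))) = 51945894000 / 13721049761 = 3.79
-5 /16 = -0.31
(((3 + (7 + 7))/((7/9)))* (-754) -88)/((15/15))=-115978/7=-16568.29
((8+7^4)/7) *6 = 14454/7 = 2064.86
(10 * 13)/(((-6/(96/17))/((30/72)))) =-2600/51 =-50.98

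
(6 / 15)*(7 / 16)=7 / 40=0.18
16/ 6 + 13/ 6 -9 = -25/ 6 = -4.17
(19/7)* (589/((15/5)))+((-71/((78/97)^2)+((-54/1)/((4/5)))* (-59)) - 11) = 4394.60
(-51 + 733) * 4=2728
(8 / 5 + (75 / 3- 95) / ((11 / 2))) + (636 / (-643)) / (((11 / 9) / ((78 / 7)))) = -4986972 / 247555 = -20.14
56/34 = 28/17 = 1.65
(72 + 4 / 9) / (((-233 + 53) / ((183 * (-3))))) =9943 / 45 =220.96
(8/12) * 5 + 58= 184/3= 61.33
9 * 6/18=3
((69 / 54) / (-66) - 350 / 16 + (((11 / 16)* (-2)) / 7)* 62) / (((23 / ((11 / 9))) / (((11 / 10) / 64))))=-6233711 / 200309760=-0.03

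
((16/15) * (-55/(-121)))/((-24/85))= -170/99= -1.72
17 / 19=0.89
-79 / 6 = -13.17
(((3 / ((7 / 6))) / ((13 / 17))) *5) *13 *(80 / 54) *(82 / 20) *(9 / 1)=83640 / 7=11948.57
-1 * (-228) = 228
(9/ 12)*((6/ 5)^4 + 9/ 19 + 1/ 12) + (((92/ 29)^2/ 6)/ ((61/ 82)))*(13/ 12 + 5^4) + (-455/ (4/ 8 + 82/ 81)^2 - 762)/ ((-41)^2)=71475833456094033461/ 50580576465930000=1413.11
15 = 15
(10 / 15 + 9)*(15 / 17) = 145 / 17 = 8.53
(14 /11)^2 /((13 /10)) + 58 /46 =90697 /36179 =2.51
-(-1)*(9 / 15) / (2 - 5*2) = -3 / 40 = -0.08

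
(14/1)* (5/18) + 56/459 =1841/459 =4.01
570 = 570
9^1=9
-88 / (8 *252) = -11 / 252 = -0.04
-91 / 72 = -1.26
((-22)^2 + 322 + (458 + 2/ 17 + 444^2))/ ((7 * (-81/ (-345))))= 387872230/ 3213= 120719.65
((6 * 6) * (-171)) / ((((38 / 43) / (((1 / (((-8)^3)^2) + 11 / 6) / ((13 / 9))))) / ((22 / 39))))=-55239491835 / 11075584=-4987.50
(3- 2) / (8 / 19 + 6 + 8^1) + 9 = 2485 / 274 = 9.07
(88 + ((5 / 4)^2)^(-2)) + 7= 59631 / 625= 95.41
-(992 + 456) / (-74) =724 / 37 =19.57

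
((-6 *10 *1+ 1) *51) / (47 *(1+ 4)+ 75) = -3009 / 310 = -9.71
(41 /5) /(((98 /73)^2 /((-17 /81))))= -3714313 /3889620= -0.95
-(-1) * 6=6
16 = 16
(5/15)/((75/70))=14/45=0.31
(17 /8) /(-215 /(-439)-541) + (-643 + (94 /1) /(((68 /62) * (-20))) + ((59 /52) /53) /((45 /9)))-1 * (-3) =-14325327775191 /22234459936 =-644.28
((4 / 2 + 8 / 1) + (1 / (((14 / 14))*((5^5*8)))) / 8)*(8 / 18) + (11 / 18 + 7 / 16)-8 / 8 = 505469 / 112500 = 4.49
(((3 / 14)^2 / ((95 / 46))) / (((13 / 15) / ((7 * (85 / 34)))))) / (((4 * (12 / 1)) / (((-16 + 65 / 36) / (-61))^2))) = 4289845 / 8470305792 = 0.00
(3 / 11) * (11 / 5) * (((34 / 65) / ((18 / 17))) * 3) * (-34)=-9826 / 325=-30.23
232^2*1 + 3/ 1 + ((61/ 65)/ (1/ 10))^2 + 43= 9118914/ 169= 53958.07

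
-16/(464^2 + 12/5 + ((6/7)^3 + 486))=-13720/185035663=-0.00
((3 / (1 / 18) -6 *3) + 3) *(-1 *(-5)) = 195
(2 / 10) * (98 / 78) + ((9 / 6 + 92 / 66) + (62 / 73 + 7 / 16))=4.43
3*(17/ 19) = 51/ 19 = 2.68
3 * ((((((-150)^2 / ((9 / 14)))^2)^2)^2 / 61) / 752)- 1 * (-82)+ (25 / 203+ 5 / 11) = 942832077612304687500000000000528663332 / 6402011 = 147271236743002267178235100000000.00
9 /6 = 3 /2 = 1.50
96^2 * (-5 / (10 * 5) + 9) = 410112 / 5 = 82022.40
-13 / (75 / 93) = -403 / 25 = -16.12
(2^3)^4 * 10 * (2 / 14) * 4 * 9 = 1474560 / 7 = 210651.43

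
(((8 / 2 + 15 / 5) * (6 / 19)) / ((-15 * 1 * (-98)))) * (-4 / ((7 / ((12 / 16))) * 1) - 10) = -73 / 4655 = -0.02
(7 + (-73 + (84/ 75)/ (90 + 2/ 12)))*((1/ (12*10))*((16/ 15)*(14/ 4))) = -2082458/ 1014375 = -2.05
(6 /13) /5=6 /65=0.09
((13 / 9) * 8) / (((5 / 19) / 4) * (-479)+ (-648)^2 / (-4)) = -7904 / 71825139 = -0.00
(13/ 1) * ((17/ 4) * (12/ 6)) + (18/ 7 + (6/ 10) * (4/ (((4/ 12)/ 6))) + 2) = 11079/ 70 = 158.27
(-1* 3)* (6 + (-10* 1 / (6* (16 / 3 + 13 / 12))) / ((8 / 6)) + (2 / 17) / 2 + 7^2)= -164.59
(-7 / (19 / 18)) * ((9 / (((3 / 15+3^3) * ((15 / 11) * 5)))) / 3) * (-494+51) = 306999 / 6460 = 47.52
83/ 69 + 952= 65771/ 69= 953.20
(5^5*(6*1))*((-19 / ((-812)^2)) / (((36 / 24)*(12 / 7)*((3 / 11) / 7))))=-653125 / 121104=-5.39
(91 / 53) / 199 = 91 / 10547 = 0.01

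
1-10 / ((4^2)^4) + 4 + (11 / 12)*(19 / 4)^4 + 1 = 46462801 / 98304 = 472.64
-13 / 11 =-1.18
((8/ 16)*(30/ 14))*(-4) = -4.29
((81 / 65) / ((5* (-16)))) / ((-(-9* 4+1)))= -81 / 182000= -0.00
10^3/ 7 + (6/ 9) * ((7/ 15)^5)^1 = 2278360298/ 15946875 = 142.87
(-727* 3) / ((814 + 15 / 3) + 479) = -1.68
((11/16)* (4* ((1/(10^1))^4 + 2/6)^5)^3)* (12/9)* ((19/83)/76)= 11049604085256701810340580324787692648162982096357198556687977/893219460750000000000000000000000000000000000000000000000000000000000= 0.00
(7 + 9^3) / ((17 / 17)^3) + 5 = 741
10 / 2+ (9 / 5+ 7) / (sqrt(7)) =44 * sqrt(7) / 35+ 5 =8.33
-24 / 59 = -0.41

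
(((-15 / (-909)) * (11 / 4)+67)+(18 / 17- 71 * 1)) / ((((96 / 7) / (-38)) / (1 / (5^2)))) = 1587089 / 4944960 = 0.32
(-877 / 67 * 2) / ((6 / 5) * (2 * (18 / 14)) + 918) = -30695 / 1079973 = -0.03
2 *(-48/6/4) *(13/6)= -26/3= -8.67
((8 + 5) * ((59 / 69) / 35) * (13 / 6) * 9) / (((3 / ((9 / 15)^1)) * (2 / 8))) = 19942 / 4025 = 4.95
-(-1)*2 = 2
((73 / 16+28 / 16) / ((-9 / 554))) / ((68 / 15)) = -85.71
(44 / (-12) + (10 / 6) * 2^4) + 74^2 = 5499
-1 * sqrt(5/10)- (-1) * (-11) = -11- sqrt(2)/2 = -11.71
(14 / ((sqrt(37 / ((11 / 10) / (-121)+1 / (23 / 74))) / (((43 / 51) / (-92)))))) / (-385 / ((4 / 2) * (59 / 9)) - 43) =17759 * sqrt(759832370) / 937620881670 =0.00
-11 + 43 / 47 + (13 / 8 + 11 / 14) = -20199 / 2632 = -7.67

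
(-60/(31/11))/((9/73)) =-172.69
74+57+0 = 131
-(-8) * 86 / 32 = 43 / 2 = 21.50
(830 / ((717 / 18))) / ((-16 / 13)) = -16185 / 956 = -16.93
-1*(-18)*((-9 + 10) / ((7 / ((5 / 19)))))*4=360 / 133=2.71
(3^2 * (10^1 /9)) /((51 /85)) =50 /3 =16.67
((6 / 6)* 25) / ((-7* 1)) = -25 / 7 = -3.57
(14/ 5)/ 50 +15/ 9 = 646/ 375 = 1.72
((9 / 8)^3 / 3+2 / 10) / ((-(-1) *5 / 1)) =1727 / 12800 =0.13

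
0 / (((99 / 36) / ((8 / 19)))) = 0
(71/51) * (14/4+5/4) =1349/204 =6.61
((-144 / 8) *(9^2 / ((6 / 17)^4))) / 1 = -751689 / 8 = -93961.12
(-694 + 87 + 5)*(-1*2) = 1204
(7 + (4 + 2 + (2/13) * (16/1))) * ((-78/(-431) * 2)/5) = 2412/2155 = 1.12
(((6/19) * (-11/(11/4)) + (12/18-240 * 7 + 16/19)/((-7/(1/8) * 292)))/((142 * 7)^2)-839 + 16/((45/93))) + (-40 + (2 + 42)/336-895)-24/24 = -70352986180503/40390911680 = -1741.80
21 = 21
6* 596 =3576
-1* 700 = -700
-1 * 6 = -6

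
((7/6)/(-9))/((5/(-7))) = 49/270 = 0.18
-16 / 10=-8 / 5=-1.60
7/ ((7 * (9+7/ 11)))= 11/ 106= 0.10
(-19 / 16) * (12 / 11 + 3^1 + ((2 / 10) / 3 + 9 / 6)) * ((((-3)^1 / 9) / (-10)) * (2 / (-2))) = 35473 / 158400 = 0.22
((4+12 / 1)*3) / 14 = 24 / 7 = 3.43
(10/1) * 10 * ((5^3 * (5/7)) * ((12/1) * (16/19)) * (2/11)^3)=96000000/177023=542.30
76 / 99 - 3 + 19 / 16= -1655 / 1584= -1.04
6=6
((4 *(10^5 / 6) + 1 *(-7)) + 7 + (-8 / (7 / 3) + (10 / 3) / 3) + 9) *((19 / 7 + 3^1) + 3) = 256225681 / 441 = 581010.61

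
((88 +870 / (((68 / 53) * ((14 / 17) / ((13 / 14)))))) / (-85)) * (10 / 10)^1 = -334211 / 33320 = -10.03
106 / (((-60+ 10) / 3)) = -159 / 25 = -6.36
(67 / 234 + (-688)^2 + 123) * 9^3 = 8974098945 / 26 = 345157651.73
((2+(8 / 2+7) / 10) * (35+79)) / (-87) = -589 / 145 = -4.06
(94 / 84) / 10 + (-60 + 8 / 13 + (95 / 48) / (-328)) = -424644473 / 7163520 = -59.28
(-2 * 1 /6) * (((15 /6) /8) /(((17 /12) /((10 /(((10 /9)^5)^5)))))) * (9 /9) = -717897987691852588770249 /13600000000000000000000000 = -0.05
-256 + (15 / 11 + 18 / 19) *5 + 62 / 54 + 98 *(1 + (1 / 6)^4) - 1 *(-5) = -18990439 / 135432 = -140.22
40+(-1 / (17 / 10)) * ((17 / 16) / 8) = 2555 / 64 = 39.92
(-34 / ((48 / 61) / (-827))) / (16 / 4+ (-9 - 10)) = -857599 / 360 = -2382.22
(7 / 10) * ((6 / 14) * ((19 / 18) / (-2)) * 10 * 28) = -133 / 3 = -44.33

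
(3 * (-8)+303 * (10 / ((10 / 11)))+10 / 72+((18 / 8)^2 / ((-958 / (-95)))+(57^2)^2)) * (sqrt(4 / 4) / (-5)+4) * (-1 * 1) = -5535376481833 / 137952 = -40125380.44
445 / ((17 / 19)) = 497.35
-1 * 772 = -772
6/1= 6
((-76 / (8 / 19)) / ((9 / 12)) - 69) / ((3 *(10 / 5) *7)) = -929 / 126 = -7.37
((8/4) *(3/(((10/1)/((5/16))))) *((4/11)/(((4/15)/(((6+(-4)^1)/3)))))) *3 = 45/88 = 0.51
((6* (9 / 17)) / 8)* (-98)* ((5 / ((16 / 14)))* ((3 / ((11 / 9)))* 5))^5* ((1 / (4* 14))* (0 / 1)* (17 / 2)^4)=0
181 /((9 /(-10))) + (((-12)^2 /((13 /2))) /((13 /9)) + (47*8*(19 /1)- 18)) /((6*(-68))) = -22610849 /103428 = -218.61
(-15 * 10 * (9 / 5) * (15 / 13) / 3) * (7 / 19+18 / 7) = -527850 / 1729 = -305.29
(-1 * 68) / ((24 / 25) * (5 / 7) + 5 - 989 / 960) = -91392 / 6257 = -14.61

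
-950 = -950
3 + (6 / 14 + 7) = 73 / 7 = 10.43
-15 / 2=-7.50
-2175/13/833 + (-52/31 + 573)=191724994/335699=571.12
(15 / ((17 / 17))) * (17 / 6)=85 / 2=42.50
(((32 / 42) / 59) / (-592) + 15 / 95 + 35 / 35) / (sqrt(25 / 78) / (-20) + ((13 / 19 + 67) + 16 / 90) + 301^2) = 17245811700 * sqrt(78) / 38202665463564352729909 + 487861333721916960 / 38202665463564352729909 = 0.00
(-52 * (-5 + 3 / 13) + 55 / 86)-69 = 15449 / 86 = 179.64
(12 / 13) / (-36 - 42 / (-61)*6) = -61 / 2106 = -0.03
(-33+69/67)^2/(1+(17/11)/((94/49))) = 4744161576/8380963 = 566.06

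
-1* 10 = -10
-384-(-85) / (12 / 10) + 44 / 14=-13021 / 42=-310.02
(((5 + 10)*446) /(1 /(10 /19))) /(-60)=-1115 /19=-58.68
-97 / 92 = -1.05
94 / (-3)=-94 / 3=-31.33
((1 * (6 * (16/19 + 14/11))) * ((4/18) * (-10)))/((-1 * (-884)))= -20/627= -0.03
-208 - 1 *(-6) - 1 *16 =-218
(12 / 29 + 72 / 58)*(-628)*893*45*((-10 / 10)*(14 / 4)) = 4239678240 / 29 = 146195801.38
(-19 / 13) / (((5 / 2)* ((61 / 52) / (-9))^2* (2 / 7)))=-2240784 / 18605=-120.44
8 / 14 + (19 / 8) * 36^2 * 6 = 129280 / 7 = 18468.57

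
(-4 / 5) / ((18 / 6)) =-4 / 15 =-0.27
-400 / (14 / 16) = -3200 / 7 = -457.14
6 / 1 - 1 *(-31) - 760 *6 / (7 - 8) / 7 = 4819 / 7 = 688.43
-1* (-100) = 100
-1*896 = -896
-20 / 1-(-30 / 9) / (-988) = -29645 / 1482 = -20.00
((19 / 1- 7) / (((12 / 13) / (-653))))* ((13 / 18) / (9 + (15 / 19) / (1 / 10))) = -2096783 / 5778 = -362.89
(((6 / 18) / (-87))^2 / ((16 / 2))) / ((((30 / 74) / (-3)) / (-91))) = 0.00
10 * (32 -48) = -160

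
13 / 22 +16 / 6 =215 / 66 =3.26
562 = 562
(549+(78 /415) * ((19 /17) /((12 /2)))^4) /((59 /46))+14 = 97628203583579 /220861261980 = 442.03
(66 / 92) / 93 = 11 / 1426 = 0.01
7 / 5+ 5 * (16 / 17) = 519 / 85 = 6.11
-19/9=-2.11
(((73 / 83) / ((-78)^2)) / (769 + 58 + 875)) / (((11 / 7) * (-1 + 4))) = 511 / 28362257352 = 0.00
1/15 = 0.07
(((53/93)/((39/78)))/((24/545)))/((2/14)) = 202195/1116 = 181.18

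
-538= -538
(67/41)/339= 67/13899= 0.00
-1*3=-3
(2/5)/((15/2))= 4/75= 0.05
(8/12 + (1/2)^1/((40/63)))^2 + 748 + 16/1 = 44128201/57600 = 766.11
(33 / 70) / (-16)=-33 / 1120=-0.03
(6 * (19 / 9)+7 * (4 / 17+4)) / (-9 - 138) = -2158 / 7497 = -0.29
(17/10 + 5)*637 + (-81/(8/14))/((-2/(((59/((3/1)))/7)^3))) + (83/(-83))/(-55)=125903851/21560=5839.70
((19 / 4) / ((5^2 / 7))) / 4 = 133 / 400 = 0.33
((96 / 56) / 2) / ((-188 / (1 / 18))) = -1 / 3948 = -0.00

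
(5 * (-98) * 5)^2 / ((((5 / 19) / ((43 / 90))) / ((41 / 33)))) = 4021314850 / 297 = 13539780.64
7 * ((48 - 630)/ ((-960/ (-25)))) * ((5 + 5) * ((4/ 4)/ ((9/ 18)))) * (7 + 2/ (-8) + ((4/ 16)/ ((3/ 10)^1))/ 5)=-1408925/ 96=-14676.30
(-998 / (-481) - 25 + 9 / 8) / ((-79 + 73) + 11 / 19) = 1593853 / 396344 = 4.02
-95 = -95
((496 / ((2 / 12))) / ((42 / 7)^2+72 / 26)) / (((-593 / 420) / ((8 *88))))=-38274.81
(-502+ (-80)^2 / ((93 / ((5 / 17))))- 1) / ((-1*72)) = 763243 / 113832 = 6.70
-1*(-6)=6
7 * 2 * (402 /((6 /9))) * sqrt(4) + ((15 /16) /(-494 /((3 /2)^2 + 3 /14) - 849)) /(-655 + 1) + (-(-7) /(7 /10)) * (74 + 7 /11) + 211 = 4506309967865 /252576544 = 17841.36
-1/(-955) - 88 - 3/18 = -505189/5730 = -88.17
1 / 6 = 0.17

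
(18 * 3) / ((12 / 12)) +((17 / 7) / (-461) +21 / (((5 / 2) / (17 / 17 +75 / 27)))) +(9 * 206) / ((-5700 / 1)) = 785445301 / 9196950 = 85.40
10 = 10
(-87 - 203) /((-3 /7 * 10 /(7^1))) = 1421 /3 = 473.67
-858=-858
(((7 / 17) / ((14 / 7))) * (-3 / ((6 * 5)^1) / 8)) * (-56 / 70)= 7 / 3400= 0.00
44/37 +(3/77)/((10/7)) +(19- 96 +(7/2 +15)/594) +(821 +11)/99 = -14801821/219780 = -67.35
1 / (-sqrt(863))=-sqrt(863) / 863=-0.03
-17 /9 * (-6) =11.33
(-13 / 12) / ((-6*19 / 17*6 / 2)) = 221 / 4104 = 0.05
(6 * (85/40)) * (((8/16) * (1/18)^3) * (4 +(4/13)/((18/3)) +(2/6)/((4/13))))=1513/269568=0.01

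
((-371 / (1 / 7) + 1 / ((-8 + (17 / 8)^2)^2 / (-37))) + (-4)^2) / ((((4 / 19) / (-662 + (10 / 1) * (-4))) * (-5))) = -1723301.32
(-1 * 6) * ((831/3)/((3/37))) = -20498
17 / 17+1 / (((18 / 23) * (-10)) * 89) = 15997 / 16020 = 1.00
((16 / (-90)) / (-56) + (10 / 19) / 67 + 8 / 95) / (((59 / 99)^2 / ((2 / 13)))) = 83179998 / 2016247415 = 0.04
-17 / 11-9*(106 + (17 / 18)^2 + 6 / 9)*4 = -383492 / 99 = -3873.66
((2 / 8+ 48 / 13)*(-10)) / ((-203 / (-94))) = -18.26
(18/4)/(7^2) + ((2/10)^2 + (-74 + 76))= 2.13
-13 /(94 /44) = -286 /47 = -6.09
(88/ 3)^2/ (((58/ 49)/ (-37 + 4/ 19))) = -44206624/ 1653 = -26743.27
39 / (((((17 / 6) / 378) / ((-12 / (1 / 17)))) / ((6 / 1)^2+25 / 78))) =-38551464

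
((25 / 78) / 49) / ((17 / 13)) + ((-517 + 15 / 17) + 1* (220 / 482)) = -621117191 / 1204518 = -515.66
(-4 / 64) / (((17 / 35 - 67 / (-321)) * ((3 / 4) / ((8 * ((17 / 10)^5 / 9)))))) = -1063472893 / 702180000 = -1.51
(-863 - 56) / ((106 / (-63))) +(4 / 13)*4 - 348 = 199.43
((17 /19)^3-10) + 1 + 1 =-49959 /6859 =-7.28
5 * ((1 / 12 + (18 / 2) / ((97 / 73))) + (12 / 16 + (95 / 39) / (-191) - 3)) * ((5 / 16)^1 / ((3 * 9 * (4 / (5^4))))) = 34575484375 / 832381056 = 41.54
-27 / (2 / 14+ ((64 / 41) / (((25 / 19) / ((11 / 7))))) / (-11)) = 1014.27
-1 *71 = -71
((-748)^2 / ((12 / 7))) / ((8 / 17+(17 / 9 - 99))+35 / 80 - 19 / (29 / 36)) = -23170179648 / 8504077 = -2724.60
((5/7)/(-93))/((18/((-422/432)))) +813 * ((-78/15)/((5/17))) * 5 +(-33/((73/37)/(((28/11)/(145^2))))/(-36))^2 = -428516729929377682760833/5962453073286570000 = -71869.20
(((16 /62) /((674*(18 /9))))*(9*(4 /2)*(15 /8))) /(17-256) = -135 /4993666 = -0.00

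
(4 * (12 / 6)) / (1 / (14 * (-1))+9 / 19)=2128 / 107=19.89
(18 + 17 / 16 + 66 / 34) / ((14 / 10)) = 28565 / 1904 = 15.00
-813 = -813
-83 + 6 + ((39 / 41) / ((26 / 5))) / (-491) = -3100189 / 40262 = -77.00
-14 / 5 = -2.80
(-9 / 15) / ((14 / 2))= -0.09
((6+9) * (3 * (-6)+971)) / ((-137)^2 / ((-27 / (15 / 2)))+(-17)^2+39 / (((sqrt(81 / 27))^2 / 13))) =-257310 / 85601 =-3.01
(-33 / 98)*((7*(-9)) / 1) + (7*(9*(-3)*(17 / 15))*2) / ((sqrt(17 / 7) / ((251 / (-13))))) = 5328.89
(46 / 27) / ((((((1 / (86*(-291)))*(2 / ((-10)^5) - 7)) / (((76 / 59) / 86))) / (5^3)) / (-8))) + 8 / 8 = -16955414149469 / 185850531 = -91231.45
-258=-258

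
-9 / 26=-0.35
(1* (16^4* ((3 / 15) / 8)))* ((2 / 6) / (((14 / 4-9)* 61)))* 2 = -32768 / 10065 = -3.26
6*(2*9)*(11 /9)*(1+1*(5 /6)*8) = 1012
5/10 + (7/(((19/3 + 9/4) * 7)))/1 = 0.62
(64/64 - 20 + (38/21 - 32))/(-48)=1033/1008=1.02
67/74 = 0.91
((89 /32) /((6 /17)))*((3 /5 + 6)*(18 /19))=149787 /3040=49.27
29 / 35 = 0.83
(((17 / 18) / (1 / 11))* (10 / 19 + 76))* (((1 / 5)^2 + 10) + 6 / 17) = 35322749 / 4275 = 8262.63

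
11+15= 26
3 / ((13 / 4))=12 / 13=0.92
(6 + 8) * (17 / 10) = 119 / 5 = 23.80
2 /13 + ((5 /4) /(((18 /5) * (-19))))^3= 5120012939 /33281404416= 0.15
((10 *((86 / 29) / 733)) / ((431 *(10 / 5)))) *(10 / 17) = 4300 / 155750039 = 0.00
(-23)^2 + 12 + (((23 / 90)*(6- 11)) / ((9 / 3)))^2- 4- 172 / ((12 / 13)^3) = 3714967 / 11664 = 318.50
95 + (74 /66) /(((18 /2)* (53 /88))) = 95.21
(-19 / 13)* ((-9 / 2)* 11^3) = 227601 / 26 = 8753.88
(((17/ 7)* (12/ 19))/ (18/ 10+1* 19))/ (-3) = -85/ 3458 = -0.02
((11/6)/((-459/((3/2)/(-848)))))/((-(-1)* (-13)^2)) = 0.00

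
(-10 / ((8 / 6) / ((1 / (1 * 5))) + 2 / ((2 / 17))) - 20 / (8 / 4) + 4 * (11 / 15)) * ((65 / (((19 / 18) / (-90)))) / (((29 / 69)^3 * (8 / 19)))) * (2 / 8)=574803695115 / 1731619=331945.82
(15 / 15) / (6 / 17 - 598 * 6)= -17 / 60990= -0.00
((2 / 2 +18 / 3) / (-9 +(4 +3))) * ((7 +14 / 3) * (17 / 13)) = -4165 / 78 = -53.40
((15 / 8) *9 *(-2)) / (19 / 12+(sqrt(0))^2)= -405 / 19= -21.32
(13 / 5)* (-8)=-104 / 5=-20.80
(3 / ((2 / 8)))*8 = 96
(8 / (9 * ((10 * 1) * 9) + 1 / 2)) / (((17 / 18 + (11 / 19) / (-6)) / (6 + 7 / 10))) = 91656 / 1175225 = 0.08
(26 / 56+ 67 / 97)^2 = 9840769 / 7376656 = 1.33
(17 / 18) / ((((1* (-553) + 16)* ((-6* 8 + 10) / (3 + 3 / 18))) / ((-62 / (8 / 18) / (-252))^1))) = 527 / 6495552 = 0.00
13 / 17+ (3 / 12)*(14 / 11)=1.08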